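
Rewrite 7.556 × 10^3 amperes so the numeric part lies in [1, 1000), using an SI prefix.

= 7.556 × 10^3 amperes; 10^3 is kilo.

7.556 kiloamperes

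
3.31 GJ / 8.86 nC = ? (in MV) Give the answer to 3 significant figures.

(3.31 × 10⁹) / (8.86 × 10⁻⁹) = 0.37359 × 10¹⁸ V

374000000000 MV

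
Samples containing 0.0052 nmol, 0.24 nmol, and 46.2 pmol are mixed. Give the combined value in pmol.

In pmol:
  0.0052 nmol = 0.0052e3 pmol = 5.2
  0.24 nmol = 0.24e3 pmol = 240
  46.2 pmol → 46.2
Sum: 5.2 + 240 + 46.2 = 291.4

291.4 pmol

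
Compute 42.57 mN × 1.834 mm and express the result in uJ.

42.57 × 10^-3 × 1.834 × 10^-3 = 78.07338 × 10^-6 J

78.07338 uJ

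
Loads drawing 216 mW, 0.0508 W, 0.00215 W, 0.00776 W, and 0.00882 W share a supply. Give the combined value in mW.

In mW:
  216 mW → 216
  0.0508 W = 0.0508 × 10³ mW = 50.8
  0.00215 W = 0.00215 × 10³ mW = 2.15
  0.00776 W = 0.00776 × 10³ mW = 7.76
  0.00882 W = 0.00882 × 10³ mW = 8.82
Sum: 216 + 50.8 + 2.15 + 7.76 + 8.82 = 285.53

285.53 mW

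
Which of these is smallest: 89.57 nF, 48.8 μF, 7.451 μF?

89.57 nF = 0.00000008957 F
48.8 μF = 0.0000488 F
7.451 μF = 0.000007451 F

89.57 nF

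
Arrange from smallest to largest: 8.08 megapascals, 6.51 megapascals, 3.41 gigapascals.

6.51 megapascals < 8.08 megapascals < 3.41 gigapascals

8.08 megapascals = 8080000 pascals
6.51 megapascals = 6510000 pascals
3.41 gigapascals = 3410000000 pascals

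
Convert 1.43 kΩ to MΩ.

kilo = 1e3, mega = 1e6; factor is 1e-3.
1.43 × 1e-3 = 0.00143

0.00143 MΩ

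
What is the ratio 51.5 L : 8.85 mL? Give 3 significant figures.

5820

(51.5) / (8.85 × 10⁻³) = 5.819 × 10³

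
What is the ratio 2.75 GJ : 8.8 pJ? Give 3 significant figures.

(2.75e9) / (8.8e-12) = 0.3125e21

312000000000000000000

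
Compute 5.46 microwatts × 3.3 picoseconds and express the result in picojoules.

5.46 × 10^-6 × 3.3 × 10^-12 = 18.018 × 10^-18 J

0.000018018 picojoules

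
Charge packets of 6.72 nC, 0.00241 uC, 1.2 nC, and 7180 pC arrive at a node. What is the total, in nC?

In nC:
  6.72 nC → 6.72
  0.00241 uC = 0.00241 × 10^3 nC = 2.41
  1.2 nC → 1.2
  7180 pC = 7180 × 10^-3 nC = 7.18
Sum: 6.72 + 2.41 + 1.2 + 7.18 = 17.51

17.51 nC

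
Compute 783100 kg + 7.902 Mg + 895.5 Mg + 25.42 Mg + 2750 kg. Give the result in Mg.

1714.672 Mg

In Mg:
  783100 kg = 783100 × 10^-3 Mg = 783.1
  7.902 Mg → 7.902
  895.5 Mg → 895.5
  25.42 Mg → 25.42
  2750 kg = 2750 × 10^-3 Mg = 2.75
Sum: 783.1 + 7.902 + 895.5 + 25.42 + 2.75 = 1714.672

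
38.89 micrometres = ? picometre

micro = 10^-6, pico = 10^-12; factor is 10^6.
38.89 × 10^6 = 38890000

38890000 picometres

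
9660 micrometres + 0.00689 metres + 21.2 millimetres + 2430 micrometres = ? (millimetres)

40.18 millimetres

In millimetres:
  9660 micrometres = 9660 × 10⁻³ millimetres = 9.66
  0.00689 metres = 0.00689 × 10³ millimetres = 6.89
  21.2 millimetres → 21.2
  2430 micrometres = 2430 × 10⁻³ millimetres = 2.43
Sum: 9.66 + 6.89 + 21.2 + 2.43 = 40.18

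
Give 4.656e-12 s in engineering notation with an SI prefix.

= 4.656e-12 s; 1e-12 is pico.

4.656 ps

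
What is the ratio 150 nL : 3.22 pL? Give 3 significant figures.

(150e-9) / (3.22e-12) = 46.58e3

46600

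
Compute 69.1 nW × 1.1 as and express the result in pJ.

0.00000000000007601 pJ

69.1e-9 × 1.1e-18 = 76.01e-27 J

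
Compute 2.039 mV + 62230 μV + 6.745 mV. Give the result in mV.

In mV:
  2.039 mV → 2.039
  62230 μV = 62230e-3 mV = 62.23
  6.745 mV → 6.745
Sum: 2.039 + 62.23 + 6.745 = 71.014

71.014 mV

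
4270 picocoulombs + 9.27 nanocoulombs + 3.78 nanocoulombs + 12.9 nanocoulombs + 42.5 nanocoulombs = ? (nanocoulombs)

72.72 nanocoulombs

In nanocoulombs:
  4270 picocoulombs = 4270 × 10⁻³ nanocoulombs = 4.27
  9.27 nanocoulombs → 9.27
  3.78 nanocoulombs → 3.78
  12.9 nanocoulombs → 12.9
  42.5 nanocoulombs → 42.5
Sum: 4.27 + 9.27 + 3.78 + 12.9 + 42.5 = 72.72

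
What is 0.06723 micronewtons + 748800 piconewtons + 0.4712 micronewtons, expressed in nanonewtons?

1287.23 nanonewtons

In nanonewtons:
  0.06723 micronewtons = 0.06723e3 nanonewtons = 67.23
  748800 piconewtons = 748800e-3 nanonewtons = 748.8
  0.4712 micronewtons = 0.4712e3 nanonewtons = 471.2
Sum: 67.23 + 748.8 + 471.2 = 1287.23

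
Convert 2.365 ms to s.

0.002365 s

milli = 10⁻³, (no prefix) = 10⁰; factor is 10⁻³.
2.365 × 10⁻³ = 0.002365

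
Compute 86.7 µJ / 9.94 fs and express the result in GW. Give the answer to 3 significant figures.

(86.7 × 10^-6) / (9.94 × 10^-15) = 8.7223 × 10^9 W

8.72 GW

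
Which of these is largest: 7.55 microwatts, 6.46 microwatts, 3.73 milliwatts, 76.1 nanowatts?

7.55 microwatts = 0.00000755 watts
6.46 microwatts = 0.00000646 watts
3.73 milliwatts = 0.00373 watts
76.1 nanowatts = 0.0000000761 watts

3.73 milliwatts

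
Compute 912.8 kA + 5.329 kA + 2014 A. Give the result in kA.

In kA:
  912.8 kA → 912.8
  5.329 kA → 5.329
  2014 A = 2014 × 10^-3 kA = 2.014
Sum: 912.8 + 5.329 + 2.014 = 920.143

920.143 kA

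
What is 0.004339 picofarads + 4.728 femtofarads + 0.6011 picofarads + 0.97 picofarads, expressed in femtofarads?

1580.167 femtofarads

In femtofarads:
  0.004339 picofarads = 0.004339 × 10³ femtofarads = 4.339
  4.728 femtofarads → 4.728
  0.6011 picofarads = 0.6011 × 10³ femtofarads = 601.1
  0.97 picofarads = 0.97 × 10³ femtofarads = 970
Sum: 4.339 + 4.728 + 601.1 + 970 = 1580.167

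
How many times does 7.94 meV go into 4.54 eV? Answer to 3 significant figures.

(4.54) / (7.94 × 10⁻³) = 0.5718 × 10³

572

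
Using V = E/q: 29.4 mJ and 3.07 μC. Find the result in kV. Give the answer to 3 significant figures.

9.58 kV

(29.4 × 10^-3) / (3.07 × 10^-6) = 9.5765 × 10^3 V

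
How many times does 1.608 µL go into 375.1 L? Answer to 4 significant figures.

233300000

(375.1) / (1.608e-6) = 233.27e6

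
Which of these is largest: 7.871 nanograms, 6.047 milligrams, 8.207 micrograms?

6.047 milligrams

7.871 nanograms = 0.000000007871 grams
6.047 milligrams = 0.006047 grams
8.207 micrograms = 0.000008207 grams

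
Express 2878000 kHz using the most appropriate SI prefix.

= 2.878 × 10⁹ Hz; 10⁹ is giga.

2.878 GHz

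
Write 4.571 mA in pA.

4571000000 pA

milli = 1e-3, pico = 1e-12; factor is 1e9.
4.571 × 1e9 = 4571000000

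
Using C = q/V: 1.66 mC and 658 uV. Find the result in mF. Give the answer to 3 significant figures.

(1.66e-3) / (658e-6) = 0.0025228e3 F

2520 mF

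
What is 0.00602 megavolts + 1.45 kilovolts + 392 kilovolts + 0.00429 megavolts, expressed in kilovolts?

In kilovolts:
  0.00602 megavolts = 0.00602 × 10^3 kilovolts = 6.02
  1.45 kilovolts → 1.45
  392 kilovolts → 392
  0.00429 megavolts = 0.00429 × 10^3 kilovolts = 4.29
Sum: 6.02 + 1.45 + 392 + 4.29 = 403.76

403.76 kilovolts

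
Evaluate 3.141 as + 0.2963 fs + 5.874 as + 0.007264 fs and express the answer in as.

In as:
  3.141 as → 3.141
  0.2963 fs = 0.2963 × 10³ as = 296.3
  5.874 as → 5.874
  0.007264 fs = 0.007264 × 10³ as = 7.264
Sum: 3.141 + 296.3 + 5.874 + 7.264 = 312.579

312.579 as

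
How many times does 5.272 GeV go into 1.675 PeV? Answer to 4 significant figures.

317700

(1.675 × 10¹⁵) / (5.272 × 10⁹) = 0.31772 × 10⁶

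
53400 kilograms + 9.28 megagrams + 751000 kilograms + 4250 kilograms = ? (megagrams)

In megagrams:
  53400 kilograms = 53400e-3 megagrams = 53.4
  9.28 megagrams → 9.28
  751000 kilograms = 751000e-3 megagrams = 751
  4250 kilograms = 4250e-3 megagrams = 4.25
Sum: 53.4 + 9.28 + 751 + 4.25 = 817.93

817.93 megagrams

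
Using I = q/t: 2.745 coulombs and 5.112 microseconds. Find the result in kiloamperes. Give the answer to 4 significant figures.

(2.745) / (5.112 × 10^-6) = 0.536972 × 10^6 A

537.0 kiloamperes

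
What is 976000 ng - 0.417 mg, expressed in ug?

In ug:
  976000 ng = 976000 × 10⁻³ ug = 976
  0.417 mg = 0.417 × 10³ ug = 417
Difference: 976 - 417 = 559

559 ug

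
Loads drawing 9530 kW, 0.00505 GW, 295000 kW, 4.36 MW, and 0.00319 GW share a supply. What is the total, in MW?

317.13 MW

In MW:
  9530 kW = 9530 × 10⁻³ MW = 9.53
  0.00505 GW = 0.00505 × 10³ MW = 5.05
  295000 kW = 295000 × 10⁻³ MW = 295
  4.36 MW → 4.36
  0.00319 GW = 0.00319 × 10³ MW = 3.19
Sum: 9.53 + 5.05 + 295 + 4.36 + 3.19 = 317.13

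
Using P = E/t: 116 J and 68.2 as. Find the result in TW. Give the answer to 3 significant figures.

(116) / (68.2e-18) = 1.7009e18 W

1700000 TW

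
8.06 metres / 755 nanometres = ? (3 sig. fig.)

(8.06) / (755 × 10⁻⁹) = 0.01068 × 10⁹

10700000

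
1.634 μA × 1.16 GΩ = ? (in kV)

1.634 × 10⁻⁶ × 1.16 × 10⁹ = 1.89544 × 10³ V

1.89544 kV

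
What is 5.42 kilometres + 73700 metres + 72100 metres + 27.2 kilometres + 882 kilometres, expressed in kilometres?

1060.42 kilometres

In kilometres:
  5.42 kilometres → 5.42
  73700 metres = 73700 × 10⁻³ kilometres = 73.7
  72100 metres = 72100 × 10⁻³ kilometres = 72.1
  27.2 kilometres → 27.2
  882 kilometres → 882
Sum: 5.42 + 73.7 + 72.1 + 27.2 + 882 = 1060.42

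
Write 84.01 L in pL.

84010000000000 pL

(no prefix) = 1e0, pico = 1e-12; factor is 1e12.
84.01 × 1e12 = 84010000000000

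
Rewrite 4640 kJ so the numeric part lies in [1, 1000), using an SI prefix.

4.64 MJ

= 4.64e6 J; 1e6 is mega.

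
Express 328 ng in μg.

nano = 10^-9, micro = 10^-6; factor is 10^-3.
328 × 10^-3 = 0.328

0.328 μg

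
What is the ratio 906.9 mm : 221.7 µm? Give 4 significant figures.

4091

(906.9 × 10⁻³) / (221.7 × 10⁻⁶) = 4.0907 × 10³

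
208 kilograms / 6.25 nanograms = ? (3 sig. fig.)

33300000000000

(208 × 10³) / (6.25 × 10⁻⁹) = 33.28 × 10¹²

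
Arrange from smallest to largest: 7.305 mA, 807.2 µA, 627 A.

807.2 µA < 7.305 mA < 627 A

7.305 mA = 0.007305 A
807.2 µA = 0.0008072 A
627 A = 627 A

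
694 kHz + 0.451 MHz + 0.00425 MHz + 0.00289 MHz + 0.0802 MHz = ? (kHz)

In kHz:
  694 kHz → 694
  0.451 MHz = 0.451 × 10³ kHz = 451
  0.00425 MHz = 0.00425 × 10³ kHz = 4.25
  0.00289 MHz = 0.00289 × 10³ kHz = 2.89
  0.0802 MHz = 0.0802 × 10³ kHz = 80.2
Sum: 694 + 451 + 4.25 + 2.89 + 80.2 = 1232.34

1232.34 kHz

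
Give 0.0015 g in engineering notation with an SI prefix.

= 1.5e-3 g; 1e-3 is milli.

1.5 mg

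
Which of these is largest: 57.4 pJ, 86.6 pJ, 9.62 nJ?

9.62 nJ

57.4 pJ = 0.0000000000574 J
86.6 pJ = 0.0000000000866 J
9.62 nJ = 0.00000000962 J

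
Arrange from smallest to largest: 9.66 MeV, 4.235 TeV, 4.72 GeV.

9.66 MeV = 9660000 eV
4.235 TeV = 4235000000000 eV
4.72 GeV = 4720000000 eV

9.66 MeV < 4.72 GeV < 4.235 TeV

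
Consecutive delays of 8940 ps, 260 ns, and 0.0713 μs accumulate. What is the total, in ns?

In ns:
  8940 ps = 8940 × 10⁻³ ns = 8.94
  260 ns → 260
  0.0713 μs = 0.0713 × 10³ ns = 71.3
Sum: 8.94 + 260 + 71.3 = 340.24

340.24 ns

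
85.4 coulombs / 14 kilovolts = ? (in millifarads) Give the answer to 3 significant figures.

(85.4) / (14e3) = 6.1e-3 F

6.10 millifarads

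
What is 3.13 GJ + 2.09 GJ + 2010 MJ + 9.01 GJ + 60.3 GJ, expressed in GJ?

76.54 GJ

In GJ:
  3.13 GJ → 3.13
  2.09 GJ → 2.09
  2010 MJ = 2010 × 10^-3 GJ = 2.01
  9.01 GJ → 9.01
  60.3 GJ → 60.3
Sum: 3.13 + 2.09 + 2.01 + 9.01 + 60.3 = 76.54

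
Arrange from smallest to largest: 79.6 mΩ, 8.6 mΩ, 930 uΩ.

930 uΩ < 8.6 mΩ < 79.6 mΩ

79.6 mΩ = 0.0796 Ω
8.6 mΩ = 0.0086 Ω
930 uΩ = 0.00093 Ω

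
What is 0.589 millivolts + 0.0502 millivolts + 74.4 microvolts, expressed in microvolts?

In microvolts:
  0.589 millivolts = 0.589 × 10³ microvolts = 589
  0.0502 millivolts = 0.0502 × 10³ microvolts = 50.2
  74.4 microvolts → 74.4
Sum: 589 + 50.2 + 74.4 = 713.6

713.6 microvolts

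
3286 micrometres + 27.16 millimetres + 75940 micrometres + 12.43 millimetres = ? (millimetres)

118.816 millimetres

In millimetres:
  3286 micrometres = 3286e-3 millimetres = 3.286
  27.16 millimetres → 27.16
  75940 micrometres = 75940e-3 millimetres = 75.94
  12.43 millimetres → 12.43
Sum: 3.286 + 27.16 + 75.94 + 12.43 = 118.816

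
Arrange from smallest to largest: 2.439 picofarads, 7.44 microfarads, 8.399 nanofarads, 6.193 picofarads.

2.439 picofarads = 0.000000000002439 farads
7.44 microfarads = 0.00000744 farads
8.399 nanofarads = 0.000000008399 farads
6.193 picofarads = 0.000000000006193 farads

2.439 picofarads < 6.193 picofarads < 8.399 nanofarads < 7.44 microfarads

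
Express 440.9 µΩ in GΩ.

micro = 10^-6, giga = 10^9; factor is 10^-15.
440.9 × 10^-15 = 0.0000000000004409

0.0000000000004409 GΩ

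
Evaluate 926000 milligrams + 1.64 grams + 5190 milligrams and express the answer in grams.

In grams:
  926000 milligrams = 926000e-3 grams = 926
  1.64 grams → 1.64
  5190 milligrams = 5190e-3 grams = 5.19
Sum: 926 + 1.64 + 5.19 = 932.83

932.83 grams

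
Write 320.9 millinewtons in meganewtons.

0.0000003209 meganewtons

milli = 1e-3, mega = 1e6; factor is 1e-9.
320.9 × 1e-9 = 0.0000003209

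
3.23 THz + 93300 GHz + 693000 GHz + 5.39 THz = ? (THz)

794.92 THz

In THz:
  3.23 THz → 3.23
  93300 GHz = 93300 × 10⁻³ THz = 93.3
  693000 GHz = 693000 × 10⁻³ THz = 693
  5.39 THz → 5.39
Sum: 3.23 + 93.3 + 693 + 5.39 = 794.92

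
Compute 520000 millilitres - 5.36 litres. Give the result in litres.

In litres:
  520000 millilitres = 520000 × 10^-3 litres = 520
  5.36 litres → 5.36
Difference: 520 - 5.36 = 514.64

514.64 litres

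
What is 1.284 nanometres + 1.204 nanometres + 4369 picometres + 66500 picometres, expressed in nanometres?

In nanometres:
  1.284 nanometres → 1.284
  1.204 nanometres → 1.204
  4369 picometres = 4369 × 10⁻³ nanometres = 4.369
  66500 picometres = 66500 × 10⁻³ nanometres = 66.5
Sum: 1.284 + 1.204 + 4.369 + 66.5 = 73.357

73.357 nanometres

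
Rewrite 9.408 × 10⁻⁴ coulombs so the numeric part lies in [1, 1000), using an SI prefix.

= 940.8 × 10⁻⁶ coulombs; 10⁻⁶ is micro.

940.8 microcoulombs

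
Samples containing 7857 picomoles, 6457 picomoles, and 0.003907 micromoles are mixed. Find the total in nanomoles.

18.221 nanomoles

In nanomoles:
  7857 picomoles = 7857 × 10^-3 nanomoles = 7.857
  6457 picomoles = 6457 × 10^-3 nanomoles = 6.457
  0.003907 micromoles = 0.003907 × 10^3 nanomoles = 3.907
Sum: 7.857 + 6.457 + 3.907 = 18.221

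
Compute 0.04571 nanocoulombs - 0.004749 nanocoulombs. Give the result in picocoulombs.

In picocoulombs:
  0.04571 nanocoulombs = 0.04571 × 10^3 picocoulombs = 45.71
  0.004749 nanocoulombs = 0.004749 × 10^3 picocoulombs = 4.749
Difference: 45.71 - 4.749 = 40.961

40.961 picocoulombs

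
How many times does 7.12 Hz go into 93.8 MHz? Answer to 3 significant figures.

13200000

(93.8 × 10^6) / (7.12) = 13.17 × 10^6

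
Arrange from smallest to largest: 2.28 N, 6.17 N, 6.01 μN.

2.28 N = 2.28 N
6.17 N = 6.17 N
6.01 μN = 0.00000601 N

6.01 μN < 2.28 N < 6.17 N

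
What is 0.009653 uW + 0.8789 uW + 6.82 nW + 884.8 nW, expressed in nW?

1780.173 nW

In nW:
  0.009653 uW = 0.009653 × 10^3 nW = 9.653
  0.8789 uW = 0.8789 × 10^3 nW = 878.9
  6.82 nW → 6.82
  884.8 nW → 884.8
Sum: 9.653 + 878.9 + 6.82 + 884.8 = 1780.173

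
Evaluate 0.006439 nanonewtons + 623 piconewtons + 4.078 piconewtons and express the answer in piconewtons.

In piconewtons:
  0.006439 nanonewtons = 0.006439 × 10³ piconewtons = 6.439
  623 piconewtons → 623
  4.078 piconewtons → 4.078
Sum: 6.439 + 623 + 4.078 = 633.517

633.517 piconewtons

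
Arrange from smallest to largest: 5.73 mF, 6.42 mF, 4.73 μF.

5.73 mF = 0.00573 F
6.42 mF = 0.00642 F
4.73 μF = 0.00000473 F

4.73 μF < 5.73 mF < 6.42 mF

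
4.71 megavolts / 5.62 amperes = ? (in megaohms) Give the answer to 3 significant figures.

0.838 megaohms

(4.71 × 10^6) / (5.62) = 0.83808 × 10^6 Ω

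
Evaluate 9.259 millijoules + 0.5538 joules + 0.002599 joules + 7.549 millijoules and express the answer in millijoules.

573.207 millijoules

In millijoules:
  9.259 millijoules → 9.259
  0.5538 joules = 0.5538 × 10^3 millijoules = 553.8
  0.002599 joules = 0.002599 × 10^3 millijoules = 2.599
  7.549 millijoules → 7.549
Sum: 9.259 + 553.8 + 2.599 + 7.549 = 573.207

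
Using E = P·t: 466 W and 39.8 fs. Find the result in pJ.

466 × 39.8e-15 = 18546.8e-15 J

18.5468 pJ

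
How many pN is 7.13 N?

7130000000000 pN

(no prefix) = 10⁰, pico = 10⁻¹²; factor is 10¹².
7.13 × 10¹² = 7130000000000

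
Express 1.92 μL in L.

micro = 10^-6, (no prefix) = 10^0; factor is 10^-6.
1.92 × 10^-6 = 0.00000192

0.00000192 L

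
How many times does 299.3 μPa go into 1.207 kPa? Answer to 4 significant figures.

4033000

(1.207 × 10^3) / (299.3 × 10^-6) = 0.0040327 × 10^9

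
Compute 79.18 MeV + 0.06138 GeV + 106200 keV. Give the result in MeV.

In MeV:
  79.18 MeV → 79.18
  0.06138 GeV = 0.06138e3 MeV = 61.38
  106200 keV = 106200e-3 MeV = 106.2
Sum: 79.18 + 61.38 + 106.2 = 246.76

246.76 MeV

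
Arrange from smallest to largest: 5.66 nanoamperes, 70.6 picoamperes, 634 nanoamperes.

70.6 picoamperes < 5.66 nanoamperes < 634 nanoamperes

5.66 nanoamperes = 0.00000000566 amperes
70.6 picoamperes = 0.0000000000706 amperes
634 nanoamperes = 0.000000634 amperes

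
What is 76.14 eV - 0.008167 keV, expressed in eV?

In eV:
  76.14 eV → 76.14
  0.008167 keV = 0.008167 × 10^3 eV = 8.167
Difference: 76.14 - 8.167 = 67.973

67.973 eV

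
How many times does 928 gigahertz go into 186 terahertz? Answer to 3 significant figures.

(186 × 10¹²) / (928 × 10⁹) = 0.2004 × 10³

200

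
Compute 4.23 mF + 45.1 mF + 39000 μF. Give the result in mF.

In mF:
  4.23 mF → 4.23
  45.1 mF → 45.1
  39000 μF = 39000e-3 mF = 39
Sum: 4.23 + 45.1 + 39 = 88.33

88.33 mF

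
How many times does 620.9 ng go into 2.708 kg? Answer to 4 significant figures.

(2.708 × 10^3) / (620.9 × 10^-9) = 0.0043614 × 10^12

4361000000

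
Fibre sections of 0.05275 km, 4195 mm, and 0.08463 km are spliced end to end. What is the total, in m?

141.575 m

In m:
  0.05275 km = 0.05275e3 m = 52.75
  4195 mm = 4195e-3 m = 4.195
  0.08463 km = 0.08463e3 m = 84.63
Sum: 52.75 + 4.195 + 84.63 = 141.575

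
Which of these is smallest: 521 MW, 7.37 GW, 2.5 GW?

521 MW = 521000000 W
7.37 GW = 7370000000 W
2.5 GW = 2500000000 W

521 MW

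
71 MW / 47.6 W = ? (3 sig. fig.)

(71e6) / (47.6) = 1.492e6

1490000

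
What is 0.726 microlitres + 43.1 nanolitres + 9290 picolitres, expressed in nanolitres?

778.39 nanolitres

In nanolitres:
  0.726 microlitres = 0.726 × 10³ nanolitres = 726
  43.1 nanolitres → 43.1
  9290 picolitres = 9290 × 10⁻³ nanolitres = 9.29
Sum: 726 + 43.1 + 9.29 = 778.39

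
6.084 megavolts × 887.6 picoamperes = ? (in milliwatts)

5.4001584 milliwatts

6.084 × 10^6 × 887.6 × 10^-12 = 5400.1584 × 10^-6 W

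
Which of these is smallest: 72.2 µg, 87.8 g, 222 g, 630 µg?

72.2 µg = 0.0000722 g
87.8 g = 87.8 g
222 g = 222 g
630 µg = 0.00063 g

72.2 µg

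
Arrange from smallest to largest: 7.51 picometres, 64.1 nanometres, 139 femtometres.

7.51 picometres = 0.00000000000751 metres
64.1 nanometres = 0.0000000641 metres
139 femtometres = 0.000000000000139 metres

139 femtometres < 7.51 picometres < 64.1 nanometres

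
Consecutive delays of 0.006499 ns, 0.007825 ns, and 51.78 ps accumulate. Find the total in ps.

In ps:
  0.006499 ns = 0.006499e3 ps = 6.499
  0.007825 ns = 0.007825e3 ps = 7.825
  51.78 ps → 51.78
Sum: 6.499 + 7.825 + 51.78 = 66.104

66.104 ps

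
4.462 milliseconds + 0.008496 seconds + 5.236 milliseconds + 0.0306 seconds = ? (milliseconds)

48.794 milliseconds

In milliseconds:
  4.462 milliseconds → 4.462
  0.008496 seconds = 0.008496e3 milliseconds = 8.496
  5.236 milliseconds → 5.236
  0.0306 seconds = 0.0306e3 milliseconds = 30.6
Sum: 4.462 + 8.496 + 5.236 + 30.6 = 48.794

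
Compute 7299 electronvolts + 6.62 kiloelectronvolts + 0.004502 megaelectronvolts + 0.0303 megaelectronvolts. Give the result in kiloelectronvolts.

In kiloelectronvolts:
  7299 electronvolts = 7299 × 10^-3 kiloelectronvolts = 7.299
  6.62 kiloelectronvolts → 6.62
  0.004502 megaelectronvolts = 0.004502 × 10^3 kiloelectronvolts = 4.502
  0.0303 megaelectronvolts = 0.0303 × 10^3 kiloelectronvolts = 30.3
Sum: 7.299 + 6.62 + 4.502 + 30.3 = 48.721

48.721 kiloelectronvolts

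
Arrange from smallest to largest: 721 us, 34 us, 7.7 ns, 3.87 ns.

3.87 ns < 7.7 ns < 34 us < 721 us

721 us = 0.000721 s
34 us = 0.000034 s
7.7 ns = 0.0000000077 s
3.87 ns = 0.00000000387 s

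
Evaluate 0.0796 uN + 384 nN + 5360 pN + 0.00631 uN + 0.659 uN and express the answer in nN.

1134.27 nN

In nN:
  0.0796 uN = 0.0796e3 nN = 79.6
  384 nN → 384
  5360 pN = 5360e-3 nN = 5.36
  0.00631 uN = 0.00631e3 nN = 6.31
  0.659 uN = 0.659e3 nN = 659
Sum: 79.6 + 384 + 5.36 + 6.31 + 659 = 1134.27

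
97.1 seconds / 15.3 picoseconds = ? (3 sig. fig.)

6350000000000

(97.1) / (15.3 × 10⁻¹²) = 6.346 × 10¹²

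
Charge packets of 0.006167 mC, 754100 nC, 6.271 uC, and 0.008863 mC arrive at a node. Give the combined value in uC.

In uC:
  0.006167 mC = 0.006167 × 10^3 uC = 6.167
  754100 nC = 754100 × 10^-3 uC = 754.1
  6.271 uC → 6.271
  0.008863 mC = 0.008863 × 10^3 uC = 8.863
Sum: 6.167 + 754.1 + 6.271 + 8.863 = 775.401

775.401 uC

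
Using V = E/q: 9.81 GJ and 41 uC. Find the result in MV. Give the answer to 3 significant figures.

239000000 MV

(9.81e9) / (41e-6) = 0.23927e15 V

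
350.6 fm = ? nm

0.0003506 nm

femto = 10⁻¹⁵, nano = 10⁻⁹; factor is 10⁻⁶.
350.6 × 10⁻⁶ = 0.0003506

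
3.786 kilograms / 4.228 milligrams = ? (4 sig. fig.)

895500

(3.786e3) / (4.228e-3) = 0.89546e6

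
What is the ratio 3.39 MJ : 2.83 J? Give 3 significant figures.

1200000

(3.39 × 10⁶) / (2.83) = 1.198 × 10⁶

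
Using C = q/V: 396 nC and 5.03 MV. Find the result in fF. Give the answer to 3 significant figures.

78.7 fF

(396e-9) / (5.03e6) = 78.728e-15 F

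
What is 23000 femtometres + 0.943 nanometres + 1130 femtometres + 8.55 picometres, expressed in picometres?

975.68 picometres

In picometres:
  23000 femtometres = 23000 × 10^-3 picometres = 23
  0.943 nanometres = 0.943 × 10^3 picometres = 943
  1130 femtometres = 1130 × 10^-3 picometres = 1.13
  8.55 picometres → 8.55
Sum: 23 + 943 + 1.13 + 8.55 = 975.68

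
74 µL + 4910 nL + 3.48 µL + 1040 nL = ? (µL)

In µL:
  74 µL → 74
  4910 nL = 4910e-3 µL = 4.91
  3.48 µL → 3.48
  1040 nL = 1040e-3 µL = 1.04
Sum: 74 + 4.91 + 3.48 + 1.04 = 83.43

83.43 µL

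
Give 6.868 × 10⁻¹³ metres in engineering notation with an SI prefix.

= 686.8 × 10⁻¹⁵ metres; 10⁻¹⁵ is femto.

686.8 femtometres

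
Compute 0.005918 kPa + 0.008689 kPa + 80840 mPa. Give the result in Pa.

In Pa:
  0.005918 kPa = 0.005918 × 10³ Pa = 5.918
  0.008689 kPa = 0.008689 × 10³ Pa = 8.689
  80840 mPa = 80840 × 10⁻³ Pa = 80.84
Sum: 5.918 + 8.689 + 80.84 = 95.447

95.447 Pa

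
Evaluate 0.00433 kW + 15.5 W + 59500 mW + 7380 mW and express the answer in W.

86.71 W

In W:
  0.00433 kW = 0.00433 × 10^3 W = 4.33
  15.5 W → 15.5
  59500 mW = 59500 × 10^-3 W = 59.5
  7380 mW = 7380 × 10^-3 W = 7.38
Sum: 4.33 + 15.5 + 59.5 + 7.38 = 86.71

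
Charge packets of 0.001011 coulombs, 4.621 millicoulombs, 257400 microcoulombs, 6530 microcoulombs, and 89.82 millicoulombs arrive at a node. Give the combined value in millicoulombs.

In millicoulombs:
  0.001011 coulombs = 0.001011e3 millicoulombs = 1.011
  4.621 millicoulombs → 4.621
  257400 microcoulombs = 257400e-3 millicoulombs = 257.4
  6530 microcoulombs = 6530e-3 millicoulombs = 6.53
  89.82 millicoulombs → 89.82
Sum: 1.011 + 4.621 + 257.4 + 6.53 + 89.82 = 359.382

359.382 millicoulombs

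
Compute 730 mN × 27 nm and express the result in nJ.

19.71 nJ

730 × 10⁻³ × 27 × 10⁻⁹ = 19710 × 10⁻¹² J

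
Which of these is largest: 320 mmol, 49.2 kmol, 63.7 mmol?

49.2 kmol

320 mmol = 0.32 mol
49.2 kmol = 49200 mol
63.7 mmol = 0.0637 mol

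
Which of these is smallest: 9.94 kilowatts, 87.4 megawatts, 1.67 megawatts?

9.94 kilowatts = 9940 watts
87.4 megawatts = 87400000 watts
1.67 megawatts = 1670000 watts

9.94 kilowatts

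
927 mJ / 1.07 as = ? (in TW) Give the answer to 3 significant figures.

866000 TW

(927 × 10^-3) / (1.07 × 10^-18) = 866.36 × 10^15 W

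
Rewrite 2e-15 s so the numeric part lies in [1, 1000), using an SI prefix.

= 2e-15 s; 1e-15 is femto.

2 fs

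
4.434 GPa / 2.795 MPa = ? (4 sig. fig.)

(4.434 × 10^9) / (2.795 × 10^6) = 1.5864 × 10^3

1586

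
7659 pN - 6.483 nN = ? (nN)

In nN:
  7659 pN = 7659 × 10^-3 nN = 7.659
  6.483 nN → 6.483
Difference: 7.659 - 6.483 = 1.176

1.176 nN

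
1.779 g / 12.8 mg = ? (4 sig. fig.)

139.0

(1.779) / (12.8 × 10^-3) = 0.13898 × 10^3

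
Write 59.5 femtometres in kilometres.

femto = 1e-15, kilo = 1e3; factor is 1e-18.
59.5 × 1e-18 = 0.0000000000000000595

0.0000000000000000595 kilometres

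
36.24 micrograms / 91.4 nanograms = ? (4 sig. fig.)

(36.24 × 10⁻⁶) / (91.4 × 10⁻⁹) = 0.3965 × 10³

396.5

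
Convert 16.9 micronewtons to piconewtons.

micro = 10^-6, pico = 10^-12; factor is 10^6.
16.9 × 10^6 = 16900000

16900000 piconewtons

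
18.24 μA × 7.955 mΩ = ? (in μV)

18.24 × 10^-6 × 7.955 × 10^-3 = 145.0992 × 10^-9 V

0.1450992 μV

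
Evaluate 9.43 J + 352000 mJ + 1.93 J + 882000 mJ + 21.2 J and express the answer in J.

1266.56 J

In J:
  9.43 J → 9.43
  352000 mJ = 352000e-3 J = 352
  1.93 J → 1.93
  882000 mJ = 882000e-3 J = 882
  21.2 J → 21.2
Sum: 9.43 + 352 + 1.93 + 882 + 21.2 = 1266.56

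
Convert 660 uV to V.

0.00066 V

micro = 10⁻⁶, (no prefix) = 10⁰; factor is 10⁻⁶.
660 × 10⁻⁶ = 0.00066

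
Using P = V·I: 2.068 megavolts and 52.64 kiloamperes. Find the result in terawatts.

0.10885952 terawatts

2.068e6 × 52.64e3 = 108.85952e9 W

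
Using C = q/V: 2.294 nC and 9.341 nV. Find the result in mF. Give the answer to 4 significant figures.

245.6 mF

(2.294 × 10^-9) / (9.341 × 10^-9) = 0.245584 F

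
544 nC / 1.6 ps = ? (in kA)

(544e-9) / (1.6e-12) = 340e3 A

340 kA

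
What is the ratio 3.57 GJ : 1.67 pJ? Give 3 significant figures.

(3.57e9) / (1.67e-12) = 2.138e21

2140000000000000000000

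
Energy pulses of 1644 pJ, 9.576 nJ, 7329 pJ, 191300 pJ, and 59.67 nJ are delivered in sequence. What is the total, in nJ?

269.519 nJ

In nJ:
  1644 pJ = 1644 × 10^-3 nJ = 1.644
  9.576 nJ → 9.576
  7329 pJ = 7329 × 10^-3 nJ = 7.329
  191300 pJ = 191300 × 10^-3 nJ = 191.3
  59.67 nJ → 59.67
Sum: 1.644 + 9.576 + 7.329 + 191.3 + 59.67 = 269.519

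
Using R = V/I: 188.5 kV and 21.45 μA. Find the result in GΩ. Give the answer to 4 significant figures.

(188.5 × 10³) / (21.45 × 10⁻⁶) = 8.78788 × 10⁹ Ω

8.788 GΩ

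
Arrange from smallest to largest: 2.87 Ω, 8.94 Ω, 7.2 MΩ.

2.87 Ω = 2.87 Ω
8.94 Ω = 8.94 Ω
7.2 MΩ = 7200000 Ω

2.87 Ω < 8.94 Ω < 7.2 MΩ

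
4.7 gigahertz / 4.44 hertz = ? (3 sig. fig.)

1060000000

(4.7 × 10⁹) / (4.44) = 1.059 × 10⁹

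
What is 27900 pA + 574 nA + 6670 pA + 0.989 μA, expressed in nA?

In nA:
  27900 pA = 27900 × 10^-3 nA = 27.9
  574 nA → 574
  6670 pA = 6670 × 10^-3 nA = 6.67
  0.989 μA = 0.989 × 10^3 nA = 989
Sum: 27.9 + 574 + 6.67 + 989 = 1597.57

1597.57 nA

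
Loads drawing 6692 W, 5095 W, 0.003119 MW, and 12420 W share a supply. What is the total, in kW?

In kW:
  6692 W = 6692e-3 kW = 6.692
  5095 W = 5095e-3 kW = 5.095
  0.003119 MW = 0.003119e3 kW = 3.119
  12420 W = 12420e-3 kW = 12.42
Sum: 6.692 + 5.095 + 3.119 + 12.42 = 27.326

27.326 kW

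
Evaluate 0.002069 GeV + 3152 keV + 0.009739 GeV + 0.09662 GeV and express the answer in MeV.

111.58 MeV

In MeV:
  0.002069 GeV = 0.002069 × 10^3 MeV = 2.069
  3152 keV = 3152 × 10^-3 MeV = 3.152
  0.009739 GeV = 0.009739 × 10^3 MeV = 9.739
  0.09662 GeV = 0.09662 × 10^3 MeV = 96.62
Sum: 2.069 + 3.152 + 9.739 + 96.62 = 111.58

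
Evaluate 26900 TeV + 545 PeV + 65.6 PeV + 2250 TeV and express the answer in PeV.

In PeV:
  26900 TeV = 26900 × 10⁻³ PeV = 26.9
  545 PeV → 545
  65.6 PeV → 65.6
  2250 TeV = 2250 × 10⁻³ PeV = 2.25
Sum: 26.9 + 545 + 65.6 + 2.25 = 639.75

639.75 PeV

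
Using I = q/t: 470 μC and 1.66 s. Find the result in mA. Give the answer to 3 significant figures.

(470 × 10^-6) / (1.66) = 283.13 × 10^-6 A

0.283 mA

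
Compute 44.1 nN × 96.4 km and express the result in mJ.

4.25124 mJ

44.1 × 10^-9 × 96.4 × 10^3 = 4251.24 × 10^-6 J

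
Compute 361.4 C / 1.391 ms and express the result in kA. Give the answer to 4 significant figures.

(361.4) / (1.391e-3) = 259.813e3 A

259.8 kA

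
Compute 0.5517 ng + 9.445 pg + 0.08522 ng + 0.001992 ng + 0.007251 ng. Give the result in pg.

655.608 pg

In pg:
  0.5517 ng = 0.5517e3 pg = 551.7
  9.445 pg → 9.445
  0.08522 ng = 0.08522e3 pg = 85.22
  0.001992 ng = 0.001992e3 pg = 1.992
  0.007251 ng = 0.007251e3 pg = 7.251
Sum: 551.7 + 9.445 + 85.22 + 1.992 + 7.251 = 655.608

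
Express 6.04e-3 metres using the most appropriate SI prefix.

= 6.04e-3 metres; 1e-3 is milli.

6.04 millimetres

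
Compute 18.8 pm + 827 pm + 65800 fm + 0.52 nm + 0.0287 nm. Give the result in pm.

In pm:
  18.8 pm → 18.8
  827 pm → 827
  65800 fm = 65800 × 10⁻³ pm = 65.8
  0.52 nm = 0.52 × 10³ pm = 520
  0.0287 nm = 0.0287 × 10³ pm = 28.7
Sum: 18.8 + 827 + 65.8 + 520 + 28.7 = 1460.3

1460.3 pm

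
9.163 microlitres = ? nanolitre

9163 nanolitres

micro = 10⁻⁶, nano = 10⁻⁹; factor is 10³.
9.163 × 10³ = 9163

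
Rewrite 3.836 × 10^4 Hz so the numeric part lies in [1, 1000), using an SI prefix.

= 38.36 × 10^3 Hz; 10^3 is kilo.

38.36 kHz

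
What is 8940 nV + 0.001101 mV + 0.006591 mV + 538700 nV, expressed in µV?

In µV:
  8940 nV = 8940 × 10⁻³ µV = 8.94
  0.001101 mV = 0.001101 × 10³ µV = 1.101
  0.006591 mV = 0.006591 × 10³ µV = 6.591
  538700 nV = 538700 × 10⁻³ µV = 538.7
Sum: 8.94 + 1.101 + 6.591 + 538.7 = 555.332

555.332 µV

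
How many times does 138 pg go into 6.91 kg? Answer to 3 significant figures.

50100000000000

(6.91e3) / (138e-12) = 0.05007e15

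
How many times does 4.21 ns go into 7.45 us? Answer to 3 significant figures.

1770

(7.45 × 10^-6) / (4.21 × 10^-9) = 1.77 × 10^3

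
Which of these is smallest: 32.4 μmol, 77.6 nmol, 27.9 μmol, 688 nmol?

77.6 nmol

32.4 μmol = 0.0000324 mol
77.6 nmol = 0.0000000776 mol
27.9 μmol = 0.0000279 mol
688 nmol = 0.000000688 mol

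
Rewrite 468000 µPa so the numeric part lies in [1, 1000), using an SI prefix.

= 468 × 10⁻³ Pa; 10⁻³ is milli.

468 mPa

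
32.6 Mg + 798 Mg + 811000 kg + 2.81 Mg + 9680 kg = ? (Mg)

1654.09 Mg

In Mg:
  32.6 Mg → 32.6
  798 Mg → 798
  811000 kg = 811000 × 10⁻³ Mg = 811
  2.81 Mg → 2.81
  9680 kg = 9680 × 10⁻³ Mg = 9.68
Sum: 32.6 + 798 + 811 + 2.81 + 9.68 = 1654.09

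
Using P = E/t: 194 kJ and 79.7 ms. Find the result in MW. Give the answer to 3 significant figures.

2.43 MW

(194e3) / (79.7e-3) = 2.4341e6 W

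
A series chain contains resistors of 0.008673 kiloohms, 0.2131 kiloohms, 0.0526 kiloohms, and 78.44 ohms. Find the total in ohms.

In ohms:
  0.008673 kiloohms = 0.008673 × 10³ ohms = 8.673
  0.2131 kiloohms = 0.2131 × 10³ ohms = 213.1
  0.0526 kiloohms = 0.0526 × 10³ ohms = 52.6
  78.44 ohms → 78.44
Sum: 8.673 + 213.1 + 52.6 + 78.44 = 352.813

352.813 ohms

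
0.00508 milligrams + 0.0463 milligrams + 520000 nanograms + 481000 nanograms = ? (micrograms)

1052.38 micrograms

In micrograms:
  0.00508 milligrams = 0.00508 × 10^3 micrograms = 5.08
  0.0463 milligrams = 0.0463 × 10^3 micrograms = 46.3
  520000 nanograms = 520000 × 10^-3 micrograms = 520
  481000 nanograms = 481000 × 10^-3 micrograms = 481
Sum: 5.08 + 46.3 + 520 + 481 = 1052.38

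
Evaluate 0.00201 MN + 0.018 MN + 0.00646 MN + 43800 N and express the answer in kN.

70.27 kN

In kN:
  0.00201 MN = 0.00201 × 10^3 kN = 2.01
  0.018 MN = 0.018 × 10^3 kN = 18
  0.00646 MN = 0.00646 × 10^3 kN = 6.46
  43800 N = 43800 × 10^-3 kN = 43.8
Sum: 2.01 + 18 + 6.46 + 43.8 = 70.27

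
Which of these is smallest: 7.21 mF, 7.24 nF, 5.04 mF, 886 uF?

7.24 nF

7.21 mF = 0.00721 F
7.24 nF = 0.00000000724 F
5.04 mF = 0.00504 F
886 uF = 0.000886 F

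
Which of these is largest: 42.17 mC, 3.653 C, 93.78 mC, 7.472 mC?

3.653 C

42.17 mC = 0.04217 C
3.653 C = 3.653 C
93.78 mC = 0.09378 C
7.472 mC = 0.007472 C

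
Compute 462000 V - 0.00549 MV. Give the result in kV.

456.51 kV

In kV:
  462000 V = 462000e-3 kV = 462
  0.00549 MV = 0.00549e3 kV = 5.49
Difference: 462 - 5.49 = 456.51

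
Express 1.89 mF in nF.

1890000 nF

milli = 10^-3, nano = 10^-9; factor is 10^6.
1.89 × 10^6 = 1890000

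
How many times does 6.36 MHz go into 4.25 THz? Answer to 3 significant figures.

668000

(4.25e12) / (6.36e6) = 0.6682e6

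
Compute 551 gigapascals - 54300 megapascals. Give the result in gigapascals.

496.7 gigapascals

In gigapascals:
  551 gigapascals → 551
  54300 megapascals = 54300 × 10^-3 gigapascals = 54.3
Difference: 551 - 54.3 = 496.7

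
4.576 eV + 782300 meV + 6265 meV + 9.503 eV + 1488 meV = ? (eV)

In eV:
  4.576 eV → 4.576
  782300 meV = 782300 × 10^-3 eV = 782.3
  6265 meV = 6265 × 10^-3 eV = 6.265
  9.503 eV → 9.503
  1488 meV = 1488 × 10^-3 eV = 1.488
Sum: 4.576 + 782.3 + 6.265 + 9.503 + 1.488 = 804.132

804.132 eV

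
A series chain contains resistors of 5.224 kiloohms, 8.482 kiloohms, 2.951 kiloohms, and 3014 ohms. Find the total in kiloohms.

19.671 kiloohms

In kiloohms:
  5.224 kiloohms → 5.224
  8.482 kiloohms → 8.482
  2.951 kiloohms → 2.951
  3014 ohms = 3014 × 10^-3 kiloohms = 3.014
Sum: 5.224 + 8.482 + 2.951 + 3.014 = 19.671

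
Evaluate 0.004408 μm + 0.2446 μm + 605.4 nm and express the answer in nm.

In nm:
  0.004408 μm = 0.004408e3 nm = 4.408
  0.2446 μm = 0.2446e3 nm = 244.6
  605.4 nm → 605.4
Sum: 4.408 + 244.6 + 605.4 = 854.408

854.408 nm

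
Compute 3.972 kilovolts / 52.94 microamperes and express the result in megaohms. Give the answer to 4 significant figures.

75.03 megaohms

(3.972e3) / (52.94e-6) = 0.0750283e9 Ω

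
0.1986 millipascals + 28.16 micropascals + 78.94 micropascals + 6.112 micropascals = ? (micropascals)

In micropascals:
  0.1986 millipascals = 0.1986 × 10^3 micropascals = 198.6
  28.16 micropascals → 28.16
  78.94 micropascals → 78.94
  6.112 micropascals → 6.112
Sum: 198.6 + 28.16 + 78.94 + 6.112 = 311.812

311.812 micropascals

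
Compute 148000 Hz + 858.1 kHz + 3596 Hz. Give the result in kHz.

1009.696 kHz

In kHz:
  148000 Hz = 148000 × 10^-3 kHz = 148
  858.1 kHz → 858.1
  3596 Hz = 3596 × 10^-3 kHz = 3.596
Sum: 148 + 858.1 + 3.596 = 1009.696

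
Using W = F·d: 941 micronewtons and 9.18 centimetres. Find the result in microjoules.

86.3838 microjoules

941 × 10^-6 × 9.18 × 10^-2 = 8638.38 × 10^-8 J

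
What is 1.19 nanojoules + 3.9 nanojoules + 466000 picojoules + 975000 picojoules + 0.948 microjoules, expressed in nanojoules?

2394.09 nanojoules

In nanojoules:
  1.19 nanojoules → 1.19
  3.9 nanojoules → 3.9
  466000 picojoules = 466000 × 10^-3 nanojoules = 466
  975000 picojoules = 975000 × 10^-3 nanojoules = 975
  0.948 microjoules = 0.948 × 10^3 nanojoules = 948
Sum: 1.19 + 3.9 + 466 + 975 + 948 = 2394.09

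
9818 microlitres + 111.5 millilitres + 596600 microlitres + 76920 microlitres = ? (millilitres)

In millilitres:
  9818 microlitres = 9818 × 10^-3 millilitres = 9.818
  111.5 millilitres → 111.5
  596600 microlitres = 596600 × 10^-3 millilitres = 596.6
  76920 microlitres = 76920 × 10^-3 millilitres = 76.92
Sum: 9.818 + 111.5 + 596.6 + 76.92 = 794.838

794.838 millilitres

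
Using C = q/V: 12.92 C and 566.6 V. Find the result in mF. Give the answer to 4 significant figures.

(12.92) / (566.6) = 0.0228027 F

22.80 mF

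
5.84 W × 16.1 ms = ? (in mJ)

94.024 mJ

5.84 × 16.1 × 10⁻³ = 94.024 × 10⁻³ J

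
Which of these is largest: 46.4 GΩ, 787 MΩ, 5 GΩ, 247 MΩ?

46.4 GΩ

46.4 GΩ = 46400000000 Ω
787 MΩ = 787000000 Ω
5 GΩ = 5000000000 Ω
247 MΩ = 247000000 Ω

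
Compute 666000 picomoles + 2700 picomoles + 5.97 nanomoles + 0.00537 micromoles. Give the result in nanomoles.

In nanomoles:
  666000 picomoles = 666000 × 10^-3 nanomoles = 666
  2700 picomoles = 2700 × 10^-3 nanomoles = 2.7
  5.97 nanomoles → 5.97
  0.00537 micromoles = 0.00537 × 10^3 nanomoles = 5.37
Sum: 666 + 2.7 + 5.97 + 5.37 = 680.04

680.04 nanomoles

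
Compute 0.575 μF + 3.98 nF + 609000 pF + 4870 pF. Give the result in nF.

1192.85 nF

In nF:
  0.575 μF = 0.575e3 nF = 575
  3.98 nF → 3.98
  609000 pF = 609000e-3 nF = 609
  4870 pF = 4870e-3 nF = 4.87
Sum: 575 + 3.98 + 609 + 4.87 = 1192.85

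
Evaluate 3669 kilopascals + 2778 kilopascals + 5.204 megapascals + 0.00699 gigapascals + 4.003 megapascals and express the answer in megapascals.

In megapascals:
  3669 kilopascals = 3669e-3 megapascals = 3.669
  2778 kilopascals = 2778e-3 megapascals = 2.778
  5.204 megapascals → 5.204
  0.00699 gigapascals = 0.00699e3 megapascals = 6.99
  4.003 megapascals → 4.003
Sum: 3.669 + 2.778 + 5.204 + 6.99 + 4.003 = 22.644

22.644 megapascals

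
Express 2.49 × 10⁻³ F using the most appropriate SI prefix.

2.49 mF

= 2.49 × 10⁻³ F; 10⁻³ is milli.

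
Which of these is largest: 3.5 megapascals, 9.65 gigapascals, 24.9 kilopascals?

3.5 megapascals = 3500000 pascals
9.65 gigapascals = 9650000000 pascals
24.9 kilopascals = 24900 pascals

9.65 gigapascals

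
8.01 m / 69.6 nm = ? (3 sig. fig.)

115000000

(8.01) / (69.6e-9) = 0.1151e9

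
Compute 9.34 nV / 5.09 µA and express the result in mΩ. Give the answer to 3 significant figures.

1.83 mΩ

(9.34 × 10^-9) / (5.09 × 10^-6) = 1.835 × 10^-3 Ω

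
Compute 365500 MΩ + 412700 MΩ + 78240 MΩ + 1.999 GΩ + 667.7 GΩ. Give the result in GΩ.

In GΩ:
  365500 MΩ = 365500 × 10^-3 GΩ = 365.5
  412700 MΩ = 412700 × 10^-3 GΩ = 412.7
  78240 MΩ = 78240 × 10^-3 GΩ = 78.24
  1.999 GΩ → 1.999
  667.7 GΩ → 667.7
Sum: 365.5 + 412.7 + 78.24 + 1.999 + 667.7 = 1526.139

1526.139 GΩ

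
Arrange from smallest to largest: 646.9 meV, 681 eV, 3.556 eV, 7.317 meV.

7.317 meV < 646.9 meV < 3.556 eV < 681 eV

646.9 meV = 0.6469 eV
681 eV = 681 eV
3.556 eV = 3.556 eV
7.317 meV = 0.007317 eV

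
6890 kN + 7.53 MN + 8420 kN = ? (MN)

In MN:
  6890 kN = 6890 × 10⁻³ MN = 6.89
  7.53 MN → 7.53
  8420 kN = 8420 × 10⁻³ MN = 8.42
Sum: 6.89 + 7.53 + 8.42 = 22.84

22.84 MN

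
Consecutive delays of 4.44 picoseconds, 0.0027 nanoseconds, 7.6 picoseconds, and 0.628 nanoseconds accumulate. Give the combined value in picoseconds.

In picoseconds:
  4.44 picoseconds → 4.44
  0.0027 nanoseconds = 0.0027e3 picoseconds = 2.7
  7.6 picoseconds → 7.6
  0.628 nanoseconds = 0.628e3 picoseconds = 628
Sum: 4.44 + 2.7 + 7.6 + 628 = 642.74

642.74 picoseconds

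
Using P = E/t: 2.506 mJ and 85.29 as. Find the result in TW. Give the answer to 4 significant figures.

29.38 TW

(2.506e-3) / (85.29e-18) = 0.0293821e15 W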